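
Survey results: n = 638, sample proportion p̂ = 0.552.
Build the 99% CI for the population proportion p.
(0.501, 0.603)

Proportion CI:
SE = √(p̂(1-p̂)/n) = √(0.552 · 0.448 / 638) = 0.01969

z* = 2.576
Margin = z* · SE = 2.576 · 0.01969 = 0.0507

CI: 0.552 ± 0.0507 = (0.501, 0.603)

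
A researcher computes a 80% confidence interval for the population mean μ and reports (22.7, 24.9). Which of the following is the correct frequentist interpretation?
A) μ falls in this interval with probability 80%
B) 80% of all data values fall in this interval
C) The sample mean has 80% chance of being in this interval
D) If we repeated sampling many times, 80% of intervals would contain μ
D

A) Wrong — μ is fixed; the randomness lives in the interval, not in μ.
B) Wrong — a CI is about the parameter μ, not individual data values.
C) Wrong — x̄ is observed and sits in the interval by construction.
D) Correct — this is the frequentist long-run coverage interpretation.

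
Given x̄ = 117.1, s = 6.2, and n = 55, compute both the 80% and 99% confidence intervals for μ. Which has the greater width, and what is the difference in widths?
99% CI is wider by 2.29

df = 54
80% CI: t* = 1.297, (116.02, 118.18), width = 2 · t* · s/√n = 2.17
99% CI: t* = 2.670, (114.87, 119.33), width = 2 · t* · s/√n = 4.46

The 99% CI is wider by 4.46 - 2.17 = 2.29.
Higher confidence requires a wider interval.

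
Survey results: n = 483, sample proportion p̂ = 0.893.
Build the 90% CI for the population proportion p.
(0.870, 0.916)

Proportion CI:
SE = √(p̂(1-p̂)/n) = √(0.893 · 0.107 / 483) = 0.01407

z* = 1.645
Margin = z* · SE = 1.645 · 0.01407 = 0.0231

CI: 0.893 ± 0.0231 = (0.870, 0.916)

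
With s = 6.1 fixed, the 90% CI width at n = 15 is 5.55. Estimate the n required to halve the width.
n ≈ 60

CI width ∝ 1/√n
To reduce width by factor 2, need √n to grow by 2 → need 2² = 4 times as many samples.

Current: n = 15, width = 5.55
New: n = 60, width ≈ 2.63

Width reduced by factor of 5.55/2.63 = 2.11.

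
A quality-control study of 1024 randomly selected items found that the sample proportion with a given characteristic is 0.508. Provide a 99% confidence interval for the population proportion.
(0.468, 0.548)

Proportion CI:
SE = √(p̂(1-p̂)/n) = √(0.508 · 0.492 / 1024) = 0.01562

z* = 2.576
Margin = z* · SE = 2.576 · 0.01562 = 0.0402

CI: 0.508 ± 0.0402 = (0.468, 0.548)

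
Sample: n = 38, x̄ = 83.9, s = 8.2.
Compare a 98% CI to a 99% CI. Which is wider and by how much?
99% CI is wider by 0.75

df = 37
98% CI: t* = 2.431, (80.67, 87.13), width = 2 · t* · s/√n = 6.47
99% CI: t* = 2.715, (80.29, 87.51), width = 2 · t* · s/√n = 7.22

The 99% CI is wider by 7.22 - 6.47 = 0.75.
Higher confidence requires a wider interval.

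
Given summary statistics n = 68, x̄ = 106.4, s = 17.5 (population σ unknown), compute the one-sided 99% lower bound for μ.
μ ≥ 101.34

Lower bound (one-sided):
t* = 2.383 (one-sided for 99%)
Lower bound = x̄ - t* · s/√n = 106.4 - 2.383 · 17.5/√68 = 101.34

We are 99% confident that μ ≥ 101.34.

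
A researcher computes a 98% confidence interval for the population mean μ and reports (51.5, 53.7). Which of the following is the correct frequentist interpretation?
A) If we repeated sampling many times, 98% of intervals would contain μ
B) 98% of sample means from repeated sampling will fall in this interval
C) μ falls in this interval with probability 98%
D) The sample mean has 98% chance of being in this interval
A

A) Correct — this is the frequentist long-run coverage interpretation.
B) Wrong — coverage applies to intervals containing μ, not to future x̄ values.
C) Wrong — μ is fixed; the randomness lives in the interval, not in μ.
D) Wrong — x̄ is observed and sits in the interval by construction.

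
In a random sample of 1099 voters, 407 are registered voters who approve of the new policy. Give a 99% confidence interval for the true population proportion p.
(0.333, 0.408)

Proportion CI:
p̂ = 407/1099 = 0.37034
SE = √(p̂(1-p̂)/n) = √(0.37034 · 0.62966 / 1099) = 0.01457

z* = 2.576
Margin = z* · SE = 2.576 · 0.01457 = 0.0375

CI: 0.37034 ± 0.0375 = (0.333, 0.408)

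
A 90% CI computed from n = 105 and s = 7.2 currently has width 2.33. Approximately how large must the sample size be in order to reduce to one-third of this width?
n ≈ 945

CI width ∝ 1/√n
To reduce width by factor 3, need √n to grow by 3 → need 3² = 9 times as many samples.

Current: n = 105, width = 2.33
New: n = 945, width ≈ 0.77

Width reduced by factor of 2.33/0.77 = 3.03.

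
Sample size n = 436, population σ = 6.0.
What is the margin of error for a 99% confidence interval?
Margin of error = 0.74

Margin of error = z* · σ/√n
= 2.576 · 6.0/√436
= 2.576 · 6.0/20.8806
= 0.74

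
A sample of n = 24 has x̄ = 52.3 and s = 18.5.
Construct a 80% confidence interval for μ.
(47.32, 57.28)

t-interval (σ unknown):
df = n - 1 = 23
t* = 1.319 for 80% confidence

Margin of error = t* · s/√n = 1.319 · 18.5/√24 = 4.98

CI: (47.32, 57.28)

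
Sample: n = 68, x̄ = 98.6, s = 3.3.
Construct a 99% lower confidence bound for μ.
μ ≥ 97.65

Lower bound (one-sided):
t* = 2.383 (one-sided for 99%)
Lower bound = x̄ - t* · s/√n = 98.6 - 2.383 · 3.3/√68 = 97.65

We are 99% confident that μ ≥ 97.65.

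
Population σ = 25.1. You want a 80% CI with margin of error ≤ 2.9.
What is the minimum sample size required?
n ≥ 124

For margin E ≤ 2.9:
n ≥ (z* · σ / E)²
n ≥ (1.282 · 25.1 / 2.9)²
n ≥ 123.12

Minimum n = 124 (rounding up)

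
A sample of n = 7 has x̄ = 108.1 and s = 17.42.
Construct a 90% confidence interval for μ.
(95.31, 120.89)

t-interval (σ unknown):
df = n - 1 = 6
t* = 1.943 for 90% confidence

Margin of error = t* · s/√n = 1.943 · 17.42/√7 = 12.79

CI: (95.31, 120.89)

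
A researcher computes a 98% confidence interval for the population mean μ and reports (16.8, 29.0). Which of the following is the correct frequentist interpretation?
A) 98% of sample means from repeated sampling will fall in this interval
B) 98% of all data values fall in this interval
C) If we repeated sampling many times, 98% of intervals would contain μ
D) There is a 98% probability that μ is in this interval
C

A) Wrong — coverage applies to intervals containing μ, not to future x̄ values.
B) Wrong — a CI is about the parameter μ, not individual data values.
C) Correct — this is the frequentist long-run coverage interpretation.
D) Wrong — μ is fixed; the randomness lives in the interval, not in μ.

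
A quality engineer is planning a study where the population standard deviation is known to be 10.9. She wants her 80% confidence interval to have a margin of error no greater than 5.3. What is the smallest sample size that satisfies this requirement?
n ≥ 7

For margin E ≤ 5.3:
n ≥ (z* · σ / E)²
n ≥ (1.282 · 10.9 / 5.3)²
n ≥ 6.95

Minimum n = 7 (rounding up)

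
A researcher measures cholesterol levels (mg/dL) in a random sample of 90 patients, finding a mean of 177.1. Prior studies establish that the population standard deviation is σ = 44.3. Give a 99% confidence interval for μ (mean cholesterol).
(165.07, 189.13)

z-interval (σ known):
z* = 2.576 for 99% confidence

Margin of error = z* · σ/√n = 2.576 · 44.3/√90 = 12.03

CI: (177.1 - 12.03, 177.1 + 12.03) = (165.07, 189.13)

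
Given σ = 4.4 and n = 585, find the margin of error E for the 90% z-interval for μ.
Margin of error = 0.30

Margin of error = z* · σ/√n
= 1.645 · 4.4/√585
= 1.645 · 4.4/24.1868
= 0.30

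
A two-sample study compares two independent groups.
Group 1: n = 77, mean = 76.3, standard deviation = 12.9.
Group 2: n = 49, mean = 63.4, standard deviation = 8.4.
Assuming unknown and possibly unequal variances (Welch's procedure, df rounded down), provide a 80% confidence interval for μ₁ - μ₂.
(10.46, 15.34)

Difference: x̄₁ - x̄₂ = 12.90
SE = √(s₁²/n₁ + s₂²/n₂) = √(12.9²/77 + 8.4²/49) = 1.8977
df = 123.91 → 123 (Welch–Satterthwaite, rounded down)
t* = 1.288

CI: 12.90 ± 1.288 · 1.8977 = 12.90 ± 2.44 = (10.46, 15.34)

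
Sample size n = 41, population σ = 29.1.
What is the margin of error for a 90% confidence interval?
Margin of error = 7.48

Margin of error = z* · σ/√n
= 1.645 · 29.1/√41
= 1.645 · 29.1/6.4031
= 7.48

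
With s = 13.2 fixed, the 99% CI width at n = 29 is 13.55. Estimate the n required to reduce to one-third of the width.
n ≈ 261

CI width ∝ 1/√n
To reduce width by factor 3, need √n to grow by 3 → need 3² = 9 times as many samples.

Current: n = 29, width = 13.55
New: n = 261, width ≈ 4.24

Width reduced by factor of 13.55/4.24 = 3.20.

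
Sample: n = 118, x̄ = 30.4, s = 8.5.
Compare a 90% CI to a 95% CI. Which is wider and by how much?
95% CI is wider by 0.51

df = 117
90% CI: t* = 1.658, (29.10, 31.70), width = 2 · t* · s/√n = 2.59
95% CI: t* = 1.980, (28.85, 31.95), width = 2 · t* · s/√n = 3.10

The 95% CI is wider by 3.10 - 2.59 = 0.51.
Higher confidence requires a wider interval.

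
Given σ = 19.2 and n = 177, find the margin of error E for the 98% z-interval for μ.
Margin of error = 3.36

Margin of error = z* · σ/√n
= 2.326 · 19.2/√177
= 2.326 · 19.2/13.3041
= 3.36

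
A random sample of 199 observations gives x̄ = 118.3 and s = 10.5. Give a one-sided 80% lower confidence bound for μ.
μ ≥ 117.67

Lower bound (one-sided):
t* = 0.843 (one-sided for 80%)
Lower bound = x̄ - t* · s/√n = 118.3 - 0.843 · 10.5/√199 = 117.67

We are 80% confident that μ ≥ 117.67.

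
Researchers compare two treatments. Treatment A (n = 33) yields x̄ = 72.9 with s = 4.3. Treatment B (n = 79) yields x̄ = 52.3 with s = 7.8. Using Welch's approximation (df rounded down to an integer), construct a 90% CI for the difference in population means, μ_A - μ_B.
(18.69, 22.51)

Difference: x̄₁ - x̄₂ = 20.60
SE = √(s₁²/n₁ + s₂²/n₂) = √(4.3²/33 + 7.8²/79) = 1.1534
df = 101.64 → 101 (Welch–Satterthwaite, rounded down)
t* = 1.660

CI: 20.60 ± 1.660 · 1.1534 = 20.60 ± 1.91 = (18.69, 22.51)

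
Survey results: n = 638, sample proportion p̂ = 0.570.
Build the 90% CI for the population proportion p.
(0.538, 0.602)

Proportion CI:
SE = √(p̂(1-p̂)/n) = √(0.570 · 0.430 / 638) = 0.01960

z* = 1.645
Margin = z* · SE = 1.645 · 0.01960 = 0.0322

CI: 0.570 ± 0.0322 = (0.538, 0.602)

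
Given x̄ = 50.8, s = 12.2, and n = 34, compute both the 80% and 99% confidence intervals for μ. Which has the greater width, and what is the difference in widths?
99% CI is wider by 5.97

df = 33
80% CI: t* = 1.308, (48.06, 53.54), width = 2 · t* · s/√n = 5.47
99% CI: t* = 2.733, (45.08, 56.52), width = 2 · t* · s/√n = 11.44

The 99% CI is wider by 11.44 - 5.47 = 5.97.
Higher confidence requires a wider interval.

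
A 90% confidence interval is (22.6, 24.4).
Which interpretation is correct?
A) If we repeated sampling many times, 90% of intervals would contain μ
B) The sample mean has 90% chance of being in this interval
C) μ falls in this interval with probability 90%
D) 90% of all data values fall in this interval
A

A) Correct — this is the frequentist long-run coverage interpretation.
B) Wrong — x̄ is observed and sits in the interval by construction.
C) Wrong — μ is fixed; the randomness lives in the interval, not in μ.
D) Wrong — a CI is about the parameter μ, not individual data values.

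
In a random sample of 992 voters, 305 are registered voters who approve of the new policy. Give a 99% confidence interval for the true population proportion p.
(0.270, 0.345)

Proportion CI:
p̂ = 305/992 = 0.30746
SE = √(p̂(1-p̂)/n) = √(0.30746 · 0.69254 / 992) = 0.01465

z* = 2.576
Margin = z* · SE = 2.576 · 0.01465 = 0.0377

CI: 0.30746 ± 0.0377 = (0.270, 0.345)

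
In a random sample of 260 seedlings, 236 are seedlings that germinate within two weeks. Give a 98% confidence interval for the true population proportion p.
(0.866, 0.949)

Proportion CI:
p̂ = 236/260 = 0.90769
SE = √(p̂(1-p̂)/n) = √(0.90769 · 0.09231 / 260) = 0.01795

z* = 2.326
Margin = z* · SE = 2.326 · 0.01795 = 0.0418

CI: 0.90769 ± 0.0418 = (0.866, 0.949)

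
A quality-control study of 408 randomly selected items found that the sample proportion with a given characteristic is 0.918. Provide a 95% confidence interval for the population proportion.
(0.891, 0.945)

Proportion CI:
SE = √(p̂(1-p̂)/n) = √(0.918 · 0.082 / 408) = 0.01358

z* = 1.960
Margin = z* · SE = 1.960 · 0.01358 = 0.0266

CI: 0.918 ± 0.0266 = (0.891, 0.945)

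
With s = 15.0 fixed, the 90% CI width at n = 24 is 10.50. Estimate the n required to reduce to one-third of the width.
n ≈ 216

CI width ∝ 1/√n
To reduce width by factor 3, need √n to grow by 3 → need 3² = 9 times as many samples.

Current: n = 24, width = 10.50
New: n = 216, width ≈ 3.37

Width reduced by factor of 10.50/3.37 = 3.12.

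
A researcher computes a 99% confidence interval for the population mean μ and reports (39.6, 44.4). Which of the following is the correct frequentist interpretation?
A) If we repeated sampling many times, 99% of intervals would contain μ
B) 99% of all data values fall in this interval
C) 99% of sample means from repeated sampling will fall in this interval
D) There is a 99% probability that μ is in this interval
A

A) Correct — this is the frequentist long-run coverage interpretation.
B) Wrong — a CI is about the parameter μ, not individual data values.
C) Wrong — coverage applies to intervals containing μ, not to future x̄ values.
D) Wrong — μ is fixed; the randomness lives in the interval, not in μ.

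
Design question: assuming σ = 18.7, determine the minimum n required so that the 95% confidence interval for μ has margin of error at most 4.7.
n ≥ 61

For margin E ≤ 4.7:
n ≥ (z* · σ / E)²
n ≥ (1.960 · 18.7 / 4.7)²
n ≥ 60.81

Minimum n = 61 (rounding up)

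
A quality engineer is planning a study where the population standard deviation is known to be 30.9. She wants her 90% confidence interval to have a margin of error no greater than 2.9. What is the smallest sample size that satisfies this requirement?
n ≥ 308

For margin E ≤ 2.9:
n ≥ (z* · σ / E)²
n ≥ (1.645 · 30.9 / 2.9)²
n ≥ 307.22

Minimum n = 308 (rounding up)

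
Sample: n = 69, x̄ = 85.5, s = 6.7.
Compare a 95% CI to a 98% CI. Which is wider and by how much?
98% CI is wider by 0.62

df = 68
95% CI: t* = 1.995, (83.89, 87.11), width = 2 · t* · s/√n = 3.22
98% CI: t* = 2.382, (83.58, 87.42), width = 2 · t* · s/√n = 3.84

The 98% CI is wider by 3.84 - 3.22 = 0.62.
Higher confidence requires a wider interval.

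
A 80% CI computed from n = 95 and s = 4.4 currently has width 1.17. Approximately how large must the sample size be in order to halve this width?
n ≈ 380

CI width ∝ 1/√n
To reduce width by factor 2, need √n to grow by 2 → need 2² = 4 times as many samples.

Current: n = 95, width = 1.17
New: n = 380, width ≈ 0.58

Width reduced by factor of 1.17/0.58 = 2.02.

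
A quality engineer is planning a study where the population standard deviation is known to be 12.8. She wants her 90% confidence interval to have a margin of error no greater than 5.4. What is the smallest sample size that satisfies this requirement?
n ≥ 16

For margin E ≤ 5.4:
n ≥ (z* · σ / E)²
n ≥ (1.645 · 12.8 / 5.4)²
n ≥ 15.20

Minimum n = 16 (rounding up)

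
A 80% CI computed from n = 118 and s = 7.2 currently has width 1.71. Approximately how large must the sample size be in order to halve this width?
n ≈ 472

CI width ∝ 1/√n
To reduce width by factor 2, need √n to grow by 2 → need 2² = 4 times as many samples.

Current: n = 118, width = 1.71
New: n = 472, width ≈ 0.85

Width reduced by factor of 1.71/0.85 = 2.01.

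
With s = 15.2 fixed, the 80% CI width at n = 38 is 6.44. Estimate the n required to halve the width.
n ≈ 152

CI width ∝ 1/√n
To reduce width by factor 2, need √n to grow by 2 → need 2² = 4 times as many samples.

Current: n = 38, width = 6.44
New: n = 152, width ≈ 3.17

Width reduced by factor of 6.44/3.17 = 2.03.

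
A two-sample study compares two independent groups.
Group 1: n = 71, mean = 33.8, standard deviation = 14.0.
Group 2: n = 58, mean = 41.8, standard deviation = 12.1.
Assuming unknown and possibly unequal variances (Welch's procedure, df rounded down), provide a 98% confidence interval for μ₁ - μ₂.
(-13.42, -2.58)

Difference: x̄₁ - x̄₂ = -8.00
SE = √(s₁²/n₁ + s₂²/n₂) = √(14.0²/71 + 12.1²/58) = 2.2989
df = 126.57 → 126 (Welch–Satterthwaite, rounded down)
t* = 2.356

CI: -8.00 ± 2.356 · 2.2989 = -8.00 ± 5.42 = (-13.42, -2.58)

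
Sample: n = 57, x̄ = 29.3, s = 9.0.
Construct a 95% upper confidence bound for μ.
μ ≤ 31.29

Upper bound (one-sided):
t* = 1.673 (one-sided for 95%)
Upper bound = x̄ + t* · s/√n = 29.3 + 1.673 · 9.0/√57 = 31.29

We are 95% confident that μ ≤ 31.29.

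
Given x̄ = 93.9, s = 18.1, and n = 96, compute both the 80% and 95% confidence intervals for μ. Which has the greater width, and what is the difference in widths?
95% CI is wider by 2.56

df = 95
80% CI: t* = 1.291, (91.52, 96.28), width = 2 · t* · s/√n = 4.77
95% CI: t* = 1.985, (90.23, 97.57), width = 2 · t* · s/√n = 7.33

The 95% CI is wider by 7.33 - 4.77 = 2.56.
Higher confidence requires a wider interval.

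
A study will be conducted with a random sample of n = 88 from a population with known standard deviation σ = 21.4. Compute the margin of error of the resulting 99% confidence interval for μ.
Margin of error = 5.88

Margin of error = z* · σ/√n
= 2.576 · 21.4/√88
= 2.576 · 21.4/9.3808
= 5.88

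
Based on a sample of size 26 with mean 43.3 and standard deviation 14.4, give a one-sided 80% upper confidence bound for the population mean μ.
μ ≤ 45.72

Upper bound (one-sided):
t* = 0.856 (one-sided for 80%)
Upper bound = x̄ + t* · s/√n = 43.3 + 0.856 · 14.4/√26 = 45.72

We are 80% confident that μ ≤ 45.72.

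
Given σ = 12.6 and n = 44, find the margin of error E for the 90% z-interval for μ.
Margin of error = 3.12

Margin of error = z* · σ/√n
= 1.645 · 12.6/√44
= 1.645 · 12.6/6.6332
= 3.12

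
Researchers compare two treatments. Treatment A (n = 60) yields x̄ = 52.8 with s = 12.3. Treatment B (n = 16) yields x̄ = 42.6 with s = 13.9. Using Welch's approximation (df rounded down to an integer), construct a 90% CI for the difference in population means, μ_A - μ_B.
(3.62, 16.78)

Difference: x̄₁ - x̄₂ = 10.20
SE = √(s₁²/n₁ + s₂²/n₂) = √(12.3²/60 + 13.9²/16) = 3.8206
df = 21.68 → 21 (Welch–Satterthwaite, rounded down)
t* = 1.721

CI: 10.20 ± 1.721 · 3.8206 = 10.20 ± 6.58 = (3.62, 16.78)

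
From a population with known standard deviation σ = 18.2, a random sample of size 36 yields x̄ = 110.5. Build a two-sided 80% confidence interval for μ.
(106.61, 114.39)

z-interval (σ known):
z* = 1.282 for 80% confidence

Margin of error = z* · σ/√n = 1.282 · 18.2/√36 = 3.89

CI: (110.5 - 3.89, 110.5 + 3.89) = (106.61, 114.39)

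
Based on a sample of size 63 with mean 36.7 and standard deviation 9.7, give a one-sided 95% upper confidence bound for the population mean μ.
μ ≤ 38.74

Upper bound (one-sided):
t* = 1.670 (one-sided for 95%)
Upper bound = x̄ + t* · s/√n = 36.7 + 1.670 · 9.7/√63 = 38.74

We are 95% confident that μ ≤ 38.74.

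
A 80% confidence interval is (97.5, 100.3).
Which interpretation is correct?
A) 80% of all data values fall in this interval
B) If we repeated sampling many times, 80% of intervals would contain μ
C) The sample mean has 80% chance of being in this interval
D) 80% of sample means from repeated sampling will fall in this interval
B

A) Wrong — a CI is about the parameter μ, not individual data values.
B) Correct — this is the frequentist long-run coverage interpretation.
C) Wrong — x̄ is observed and sits in the interval by construction.
D) Wrong — coverage applies to intervals containing μ, not to future x̄ values.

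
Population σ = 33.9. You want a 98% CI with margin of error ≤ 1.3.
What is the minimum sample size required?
n ≥ 3680

For margin E ≤ 1.3:
n ≥ (z* · σ / E)²
n ≥ (2.326 · 33.9 / 1.3)²
n ≥ 3679.02

Minimum n = 3680 (rounding up)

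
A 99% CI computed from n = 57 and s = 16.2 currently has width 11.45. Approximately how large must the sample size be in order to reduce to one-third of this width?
n ≈ 513

CI width ∝ 1/√n
To reduce width by factor 3, need √n to grow by 3 → need 3² = 9 times as many samples.

Current: n = 57, width = 11.45
New: n = 513, width ≈ 3.70

Width reduced by factor of 11.45/3.70 = 3.09.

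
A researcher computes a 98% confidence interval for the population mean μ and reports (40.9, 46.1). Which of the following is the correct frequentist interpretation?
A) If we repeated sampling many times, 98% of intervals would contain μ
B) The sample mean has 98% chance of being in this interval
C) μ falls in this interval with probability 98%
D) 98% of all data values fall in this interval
A

A) Correct — this is the frequentist long-run coverage interpretation.
B) Wrong — x̄ is observed and sits in the interval by construction.
C) Wrong — μ is fixed; the randomness lives in the interval, not in μ.
D) Wrong — a CI is about the parameter μ, not individual data values.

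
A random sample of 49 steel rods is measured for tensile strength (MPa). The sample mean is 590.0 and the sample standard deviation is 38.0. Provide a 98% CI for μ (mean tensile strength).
(576.93, 603.07)

t-interval (σ unknown):
df = n - 1 = 48
t* = 2.407 for 98% confidence

Margin of error = t* · s/√n = 2.407 · 38.0/√49 = 13.07

CI: (576.93, 603.07)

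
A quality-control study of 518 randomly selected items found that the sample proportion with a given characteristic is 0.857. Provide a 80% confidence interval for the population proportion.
(0.837, 0.877)

Proportion CI:
SE = √(p̂(1-p̂)/n) = √(0.857 · 0.143 / 518) = 0.01538

z* = 1.282
Margin = z* · SE = 1.282 · 0.01538 = 0.0197

CI: 0.857 ± 0.0197 = (0.837, 0.877)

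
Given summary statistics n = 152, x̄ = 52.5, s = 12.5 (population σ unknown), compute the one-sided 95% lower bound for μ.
μ ≥ 50.82

Lower bound (one-sided):
t* = 1.655 (one-sided for 95%)
Lower bound = x̄ - t* · s/√n = 52.5 - 1.655 · 12.5/√152 = 50.82

We are 95% confident that μ ≥ 50.82.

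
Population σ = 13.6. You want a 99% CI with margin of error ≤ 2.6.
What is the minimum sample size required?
n ≥ 182

For margin E ≤ 2.6:
n ≥ (z* · σ / E)²
n ≥ (2.576 · 13.6 / 2.6)²
n ≥ 181.56

Minimum n = 182 (rounding up)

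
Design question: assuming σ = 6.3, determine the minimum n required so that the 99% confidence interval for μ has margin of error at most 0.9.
n ≥ 326

For margin E ≤ 0.9:
n ≥ (z* · σ / E)²
n ≥ (2.576 · 6.3 / 0.9)²
n ≥ 325.15

Minimum n = 326 (rounding up)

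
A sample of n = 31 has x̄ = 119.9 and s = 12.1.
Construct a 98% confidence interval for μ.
(114.56, 125.24)

t-interval (σ unknown):
df = n - 1 = 30
t* = 2.457 for 98% confidence

Margin of error = t* · s/√n = 2.457 · 12.1/√31 = 5.34

CI: (114.56, 125.24)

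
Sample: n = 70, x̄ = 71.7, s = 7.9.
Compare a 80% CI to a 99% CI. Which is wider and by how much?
99% CI is wider by 2.56

df = 69
80% CI: t* = 1.294, (70.48, 72.92), width = 2 · t* · s/√n = 2.44
99% CI: t* = 2.649, (69.20, 74.20), width = 2 · t* · s/√n = 5.00

The 99% CI is wider by 5.00 - 2.44 = 2.56.
Higher confidence requires a wider interval.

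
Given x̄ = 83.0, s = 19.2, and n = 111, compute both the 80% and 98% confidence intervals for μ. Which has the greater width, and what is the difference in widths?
98% CI is wider by 3.91

df = 110
80% CI: t* = 1.289, (80.65, 85.35), width = 2 · t* · s/√n = 4.70
98% CI: t* = 2.361, (78.70, 87.30), width = 2 · t* · s/√n = 8.61

The 98% CI is wider by 8.61 - 4.70 = 3.91.
Higher confidence requires a wider interval.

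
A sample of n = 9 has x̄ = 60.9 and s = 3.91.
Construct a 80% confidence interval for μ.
(59.08, 62.72)

t-interval (σ unknown):
df = n - 1 = 8
t* = 1.397 for 80% confidence

Margin of error = t* · s/√n = 1.397 · 3.91/√9 = 1.82

CI: (59.08, 62.72)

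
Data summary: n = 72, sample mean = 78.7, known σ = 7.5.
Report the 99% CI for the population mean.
(76.42, 80.98)

z-interval (σ known):
z* = 2.576 for 99% confidence

Margin of error = z* · σ/√n = 2.576 · 7.5/√72 = 2.28

CI: (78.7 - 2.28, 78.7 + 2.28) = (76.42, 80.98)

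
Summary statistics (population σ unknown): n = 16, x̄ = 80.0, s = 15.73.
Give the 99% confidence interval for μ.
(68.41, 91.59)

t-interval (σ unknown):
df = n - 1 = 15
t* = 2.947 for 99% confidence

Margin of error = t* · s/√n = 2.947 · 15.73/√16 = 11.59

CI: (68.41, 91.59)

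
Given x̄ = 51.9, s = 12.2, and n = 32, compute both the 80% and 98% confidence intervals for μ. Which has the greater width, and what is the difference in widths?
98% CI is wider by 4.93

df = 31
80% CI: t* = 1.309, (49.08, 54.72), width = 2 · t* · s/√n = 5.65
98% CI: t* = 2.453, (46.61, 57.19), width = 2 · t* · s/√n = 10.58

The 98% CI is wider by 10.58 - 5.65 = 4.93.
Higher confidence requires a wider interval.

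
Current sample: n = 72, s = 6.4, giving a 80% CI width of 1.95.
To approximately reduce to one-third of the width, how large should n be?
n ≈ 648

CI width ∝ 1/√n
To reduce width by factor 3, need √n to grow by 3 → need 3² = 9 times as many samples.

Current: n = 72, width = 1.95
New: n = 648, width ≈ 0.65

Width reduced by factor of 1.95/0.65 = 3.00.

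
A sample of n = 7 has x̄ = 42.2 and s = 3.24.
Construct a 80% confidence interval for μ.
(40.44, 43.96)

t-interval (σ unknown):
df = n - 1 = 6
t* = 1.440 for 80% confidence

Margin of error = t* · s/√n = 1.440 · 3.24/√7 = 1.76

CI: (40.44, 43.96)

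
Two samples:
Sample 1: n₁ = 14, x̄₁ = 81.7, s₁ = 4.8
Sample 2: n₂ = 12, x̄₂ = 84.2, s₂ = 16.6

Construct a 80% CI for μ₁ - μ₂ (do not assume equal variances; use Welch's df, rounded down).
(-9.23, 4.23)

Difference: x̄₁ - x̄₂ = -2.50
SE = √(s₁²/n₁ + s₂²/n₂) = √(4.8²/14 + 16.6²/12) = 4.9608
df = 12.58 → 12 (Welch–Satterthwaite, rounded down)
t* = 1.356

CI: -2.50 ± 1.356 · 4.9608 = -2.50 ± 6.73 = (-9.23, 4.23)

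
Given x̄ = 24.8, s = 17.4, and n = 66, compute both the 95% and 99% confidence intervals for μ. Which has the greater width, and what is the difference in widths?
99% CI is wider by 2.82

df = 65
95% CI: t* = 1.997, (20.52, 29.08), width = 2 · t* · s/√n = 8.55
99% CI: t* = 2.654, (19.12, 30.48), width = 2 · t* · s/√n = 11.37

The 99% CI is wider by 11.37 - 8.55 = 2.82.
Higher confidence requires a wider interval.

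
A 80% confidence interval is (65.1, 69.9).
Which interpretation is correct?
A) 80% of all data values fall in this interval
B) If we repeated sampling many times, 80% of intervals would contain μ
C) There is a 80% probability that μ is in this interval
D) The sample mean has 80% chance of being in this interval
B

A) Wrong — a CI is about the parameter μ, not individual data values.
B) Correct — this is the frequentist long-run coverage interpretation.
C) Wrong — μ is fixed; the randomness lives in the interval, not in μ.
D) Wrong — x̄ is observed and sits in the interval by construction.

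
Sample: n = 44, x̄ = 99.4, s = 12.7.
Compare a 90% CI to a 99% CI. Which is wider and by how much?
99% CI is wider by 3.88

df = 43
90% CI: t* = 1.681, (96.18, 102.62), width = 2 · t* · s/√n = 6.44
99% CI: t* = 2.695, (94.24, 104.56), width = 2 · t* · s/√n = 10.32

The 99% CI is wider by 10.32 - 6.44 = 3.88.
Higher confidence requires a wider interval.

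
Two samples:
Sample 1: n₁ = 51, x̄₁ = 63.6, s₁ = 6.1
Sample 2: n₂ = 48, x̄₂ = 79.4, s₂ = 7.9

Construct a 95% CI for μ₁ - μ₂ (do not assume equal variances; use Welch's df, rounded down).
(-18.63, -12.97)

Difference: x̄₁ - x̄₂ = -15.80
SE = √(s₁²/n₁ + s₂²/n₂) = √(6.1²/51 + 7.9²/48) = 1.4247
df = 88.39 → 88 (Welch–Satterthwaite, rounded down)
t* = 1.987

CI: -15.80 ± 1.987 · 1.4247 = -15.80 ± 2.83 = (-18.63, -12.97)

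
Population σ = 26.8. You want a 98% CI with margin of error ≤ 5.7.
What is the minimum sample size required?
n ≥ 120

For margin E ≤ 5.7:
n ≥ (z* · σ / E)²
n ≥ (2.326 · 26.8 / 5.7)²
n ≥ 119.60

Minimum n = 120 (rounding up)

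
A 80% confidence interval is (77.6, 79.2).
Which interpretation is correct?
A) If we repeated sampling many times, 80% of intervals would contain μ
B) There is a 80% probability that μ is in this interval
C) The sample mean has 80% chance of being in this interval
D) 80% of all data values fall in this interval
A

A) Correct — this is the frequentist long-run coverage interpretation.
B) Wrong — μ is fixed; the randomness lives in the interval, not in μ.
C) Wrong — x̄ is observed and sits in the interval by construction.
D) Wrong — a CI is about the parameter μ, not individual data values.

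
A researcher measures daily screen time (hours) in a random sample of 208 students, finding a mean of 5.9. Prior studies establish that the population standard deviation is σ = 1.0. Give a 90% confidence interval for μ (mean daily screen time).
(5.79, 6.01)

z-interval (σ known):
z* = 1.645 for 90% confidence

Margin of error = z* · σ/√n = 1.645 · 1.0/√208 = 0.11

CI: (5.9 - 0.11, 5.9 + 0.11) = (5.79, 6.01)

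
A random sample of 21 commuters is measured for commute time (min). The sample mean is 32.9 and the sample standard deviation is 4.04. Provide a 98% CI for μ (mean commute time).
(30.67, 35.13)

t-interval (σ unknown):
df = n - 1 = 20
t* = 2.528 for 98% confidence

Margin of error = t* · s/√n = 2.528 · 4.04/√21 = 2.23

CI: (30.67, 35.13)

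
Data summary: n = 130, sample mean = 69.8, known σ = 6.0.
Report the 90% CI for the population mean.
(68.93, 70.67)

z-interval (σ known):
z* = 1.645 for 90% confidence

Margin of error = z* · σ/√n = 1.645 · 6.0/√130 = 0.87

CI: (69.8 - 0.87, 69.8 + 0.87) = (68.93, 70.67)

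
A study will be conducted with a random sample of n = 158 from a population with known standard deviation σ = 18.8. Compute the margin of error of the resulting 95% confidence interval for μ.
Margin of error = 2.93

Margin of error = z* · σ/√n
= 1.960 · 18.8/√158
= 1.960 · 18.8/12.5698
= 2.93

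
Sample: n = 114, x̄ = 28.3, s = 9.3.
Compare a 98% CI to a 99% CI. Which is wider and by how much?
99% CI is wider by 0.45

df = 113
98% CI: t* = 2.360, (26.24, 30.36), width = 2 · t* · s/√n = 4.11
99% CI: t* = 2.620, (26.02, 30.58), width = 2 · t* · s/√n = 4.56

The 99% CI is wider by 4.56 - 4.11 = 0.45.
Higher confidence requires a wider interval.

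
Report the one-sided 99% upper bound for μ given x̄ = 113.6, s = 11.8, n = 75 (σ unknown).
μ ≤ 116.84

Upper bound (one-sided):
t* = 2.378 (one-sided for 99%)
Upper bound = x̄ + t* · s/√n = 113.6 + 2.378 · 11.8/√75 = 116.84

We are 99% confident that μ ≤ 116.84.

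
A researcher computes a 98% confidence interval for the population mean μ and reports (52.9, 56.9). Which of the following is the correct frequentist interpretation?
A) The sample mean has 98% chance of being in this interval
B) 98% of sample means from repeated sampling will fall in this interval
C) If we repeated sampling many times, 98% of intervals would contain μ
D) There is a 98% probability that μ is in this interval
C

A) Wrong — x̄ is observed and sits in the interval by construction.
B) Wrong — coverage applies to intervals containing μ, not to future x̄ values.
C) Correct — this is the frequentist long-run coverage interpretation.
D) Wrong — μ is fixed; the randomness lives in the interval, not in μ.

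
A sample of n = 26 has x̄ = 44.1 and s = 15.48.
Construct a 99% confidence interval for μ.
(35.64, 52.56)

t-interval (σ unknown):
df = n - 1 = 25
t* = 2.787 for 99% confidence

Margin of error = t* · s/√n = 2.787 · 15.48/√26 = 8.46

CI: (35.64, 52.56)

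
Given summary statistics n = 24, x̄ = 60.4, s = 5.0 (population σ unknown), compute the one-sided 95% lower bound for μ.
μ ≥ 58.65

Lower bound (one-sided):
t* = 1.714 (one-sided for 95%)
Lower bound = x̄ - t* · s/√n = 60.4 - 1.714 · 5.0/√24 = 58.65

We are 95% confident that μ ≥ 58.65.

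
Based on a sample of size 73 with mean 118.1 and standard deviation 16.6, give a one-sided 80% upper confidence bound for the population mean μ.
μ ≤ 119.75

Upper bound (one-sided):
t* = 0.847 (one-sided for 80%)
Upper bound = x̄ + t* · s/√n = 118.1 + 0.847 · 16.6/√73 = 119.75

We are 80% confident that μ ≤ 119.75.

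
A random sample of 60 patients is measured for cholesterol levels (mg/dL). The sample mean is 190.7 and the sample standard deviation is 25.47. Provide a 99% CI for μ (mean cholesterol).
(181.95, 199.45)

t-interval (σ unknown):
df = n - 1 = 59
t* = 2.662 for 99% confidence

Margin of error = t* · s/√n = 2.662 · 25.47/√60 = 8.75

CI: (181.95, 199.45)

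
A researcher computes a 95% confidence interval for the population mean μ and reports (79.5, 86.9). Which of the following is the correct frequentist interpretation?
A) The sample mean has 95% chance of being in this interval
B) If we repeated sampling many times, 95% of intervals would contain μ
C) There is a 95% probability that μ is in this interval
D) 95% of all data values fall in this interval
B

A) Wrong — x̄ is observed and sits in the interval by construction.
B) Correct — this is the frequentist long-run coverage interpretation.
C) Wrong — μ is fixed; the randomness lives in the interval, not in μ.
D) Wrong — a CI is about the parameter μ, not individual data values.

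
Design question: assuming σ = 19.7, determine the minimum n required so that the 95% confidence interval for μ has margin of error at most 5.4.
n ≥ 52

For margin E ≤ 5.4:
n ≥ (z* · σ / E)²
n ≥ (1.960 · 19.7 / 5.4)²
n ≥ 51.13

Minimum n = 52 (rounding up)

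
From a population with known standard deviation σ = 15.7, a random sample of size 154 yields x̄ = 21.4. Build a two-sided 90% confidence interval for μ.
(19.32, 23.48)

z-interval (σ known):
z* = 1.645 for 90% confidence

Margin of error = z* · σ/√n = 1.645 · 15.7/√154 = 2.08

CI: (21.4 - 2.08, 21.4 + 2.08) = (19.32, 23.48)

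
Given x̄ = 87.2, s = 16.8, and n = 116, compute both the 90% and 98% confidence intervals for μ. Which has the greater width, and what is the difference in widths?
98% CI is wider by 2.19

df = 115
90% CI: t* = 1.658, (84.61, 89.79), width = 2 · t* · s/√n = 5.17
98% CI: t* = 2.359, (83.52, 90.88), width = 2 · t* · s/√n = 7.36

The 98% CI is wider by 7.36 - 5.17 = 2.19.
Higher confidence requires a wider interval.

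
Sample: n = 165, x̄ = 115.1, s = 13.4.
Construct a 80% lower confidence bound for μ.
μ ≥ 114.22

Lower bound (one-sided):
t* = 0.844 (one-sided for 80%)
Lower bound = x̄ - t* · s/√n = 115.1 - 0.844 · 13.4/√165 = 114.22

We are 80% confident that μ ≥ 114.22.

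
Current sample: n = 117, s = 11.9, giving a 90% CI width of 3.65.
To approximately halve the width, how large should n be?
n ≈ 468

CI width ∝ 1/√n
To reduce width by factor 2, need √n to grow by 2 → need 2² = 4 times as many samples.

Current: n = 117, width = 3.65
New: n = 468, width ≈ 1.81

Width reduced by factor of 3.65/1.81 = 2.02.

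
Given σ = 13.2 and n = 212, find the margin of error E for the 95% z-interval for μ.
Margin of error = 1.78

Margin of error = z* · σ/√n
= 1.960 · 13.2/√212
= 1.960 · 13.2/14.5602
= 1.78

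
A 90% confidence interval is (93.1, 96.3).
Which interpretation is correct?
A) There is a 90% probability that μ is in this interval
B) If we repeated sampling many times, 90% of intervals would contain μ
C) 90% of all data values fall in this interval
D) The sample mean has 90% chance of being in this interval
B

A) Wrong — μ is fixed; the randomness lives in the interval, not in μ.
B) Correct — this is the frequentist long-run coverage interpretation.
C) Wrong — a CI is about the parameter μ, not individual data values.
D) Wrong — x̄ is observed and sits in the interval by construction.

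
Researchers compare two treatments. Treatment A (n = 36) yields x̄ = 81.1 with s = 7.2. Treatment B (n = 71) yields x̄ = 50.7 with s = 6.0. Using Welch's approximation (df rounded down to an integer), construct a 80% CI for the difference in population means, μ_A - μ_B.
(28.59, 32.21)

Difference: x̄₁ - x̄₂ = 30.40
SE = √(s₁²/n₁ + s₂²/n₂) = √(7.2²/36 + 6.0²/71) = 1.3954
df = 60.25 → 60 (Welch–Satterthwaite, rounded down)
t* = 1.296

CI: 30.40 ± 1.296 · 1.3954 = 30.40 ± 1.81 = (28.59, 32.21)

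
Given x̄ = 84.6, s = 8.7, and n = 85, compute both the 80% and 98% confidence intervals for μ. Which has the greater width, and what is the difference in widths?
98% CI is wider by 2.04

df = 84
80% CI: t* = 1.292, (83.38, 85.82), width = 2 · t* · s/√n = 2.44
98% CI: t* = 2.372, (82.36, 86.84), width = 2 · t* · s/√n = 4.48

The 98% CI is wider by 4.48 - 2.44 = 2.04.
Higher confidence requires a wider interval.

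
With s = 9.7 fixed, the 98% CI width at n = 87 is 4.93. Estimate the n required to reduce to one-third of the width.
n ≈ 783

CI width ∝ 1/√n
To reduce width by factor 3, need √n to grow by 3 → need 3² = 9 times as many samples.

Current: n = 87, width = 4.93
New: n = 783, width ≈ 1.62

Width reduced by factor of 4.93/1.62 = 3.04.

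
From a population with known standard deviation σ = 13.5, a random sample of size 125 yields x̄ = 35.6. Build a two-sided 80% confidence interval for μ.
(34.05, 37.15)

z-interval (σ known):
z* = 1.282 for 80% confidence

Margin of error = z* · σ/√n = 1.282 · 13.5/√125 = 1.55

CI: (35.6 - 1.55, 35.6 + 1.55) = (34.05, 37.15)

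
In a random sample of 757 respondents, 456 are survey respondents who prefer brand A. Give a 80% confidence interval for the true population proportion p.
(0.580, 0.625)

Proportion CI:
p̂ = 456/757 = 0.60238
SE = √(p̂(1-p̂)/n) = √(0.60238 · 0.39762 / 757) = 0.01779

z* = 1.282
Margin = z* · SE = 1.282 · 0.01779 = 0.0228

CI: 0.60238 ± 0.0228 = (0.580, 0.625)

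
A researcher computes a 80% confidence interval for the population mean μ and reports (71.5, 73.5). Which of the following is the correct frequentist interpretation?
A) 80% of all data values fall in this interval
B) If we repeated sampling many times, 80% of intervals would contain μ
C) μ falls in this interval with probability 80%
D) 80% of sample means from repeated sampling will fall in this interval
B

A) Wrong — a CI is about the parameter μ, not individual data values.
B) Correct — this is the frequentist long-run coverage interpretation.
C) Wrong — μ is fixed; the randomness lives in the interval, not in μ.
D) Wrong — coverage applies to intervals containing μ, not to future x̄ values.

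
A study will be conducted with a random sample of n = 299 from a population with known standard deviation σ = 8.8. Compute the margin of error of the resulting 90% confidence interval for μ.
Margin of error = 0.84

Margin of error = z* · σ/√n
= 1.645 · 8.8/√299
= 1.645 · 8.8/17.2916
= 0.84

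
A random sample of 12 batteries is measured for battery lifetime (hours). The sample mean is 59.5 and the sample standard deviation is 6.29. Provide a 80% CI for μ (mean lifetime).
(57.03, 61.97)

t-interval (σ unknown):
df = n - 1 = 11
t* = 1.363 for 80% confidence

Margin of error = t* · s/√n = 1.363 · 6.29/√12 = 2.47

CI: (57.03, 61.97)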